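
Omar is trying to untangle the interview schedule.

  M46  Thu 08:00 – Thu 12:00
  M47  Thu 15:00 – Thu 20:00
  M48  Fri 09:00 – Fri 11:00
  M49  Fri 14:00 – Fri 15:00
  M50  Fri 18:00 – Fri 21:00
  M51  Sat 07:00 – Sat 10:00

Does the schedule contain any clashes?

No

Check each pair: they overlap iff neither finishes before the other starts.
Sorted by start: M46, M47, M48, M49, M50, M51.
M47 starts after M46 ends; M46 is clear from here.
M48 starts after M47 ends; M47 is clear from here.
M49 starts after M48 ends; M48 is clear from here.
M50 starts after M49 ends; M49 is clear from here.
M51 starts after M50 ends.
Every pair is clear; the schedule has no overlaps.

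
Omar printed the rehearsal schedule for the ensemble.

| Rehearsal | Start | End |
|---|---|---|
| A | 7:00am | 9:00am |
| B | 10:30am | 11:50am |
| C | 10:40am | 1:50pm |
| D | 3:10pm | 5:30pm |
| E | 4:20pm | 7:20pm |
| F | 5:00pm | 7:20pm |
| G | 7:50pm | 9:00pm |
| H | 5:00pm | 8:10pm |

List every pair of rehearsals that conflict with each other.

Sorted by start: A, B, C, D, E, F, H, G.
B starts after A ends — done with A.
C starts before B ends → B and C overlap.
D starts after B ends — done with B.
D starts after C ends — done with C.
E starts before D ends → D and E overlap.
F starts before D ends → D and F overlap.
H starts before D ends → D and H overlap.
G starts after D ends.
F starts before E ends → E and F overlap.
H starts before E ends → E and H overlap.
G starts after E ends.
H starts before F ends → F and H overlap.
G starts after F ends.
G starts before H ends → H and G overlap.

B & C, D & E, D & F, D & H, E & F, E & H, F & H, G & H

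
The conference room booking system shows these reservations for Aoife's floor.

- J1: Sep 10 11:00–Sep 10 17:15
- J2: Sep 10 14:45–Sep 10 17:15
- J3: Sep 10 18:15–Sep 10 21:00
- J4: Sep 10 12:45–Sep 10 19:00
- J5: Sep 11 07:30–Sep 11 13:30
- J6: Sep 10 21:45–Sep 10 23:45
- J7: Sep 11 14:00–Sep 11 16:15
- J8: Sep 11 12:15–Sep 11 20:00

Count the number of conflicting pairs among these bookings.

6

Sorted by start: J1, J4, J2, J3, J6, J5, J8, J7.
J4 starts before J1 ends → J1 and J4 overlap.
J2 starts before J1 ends → J1 and J2 overlap.
J3 starts after J1 ends — done with J1.
J2 starts before J4 ends → J4 and J2 overlap.
J3 starts before J4 ends → J4 and J3 overlap.
J6 starts after J4 ends — done with J4.
J3 starts after J2 ends — done with J2.
J6 starts after J3 ends — done with J3.
J5 starts after J6 ends — done with J6.
J8 starts before J5 ends → J5 and J8 overlap.
J7 starts after J5 ends.
J7 starts before J8 ends → J8 and J7 overlap.
Overlapping pairs: J1 & J2, J1 & J4, J2 & J4, J3 & J4, J5 & J8, J7 & J8 — 6 in total.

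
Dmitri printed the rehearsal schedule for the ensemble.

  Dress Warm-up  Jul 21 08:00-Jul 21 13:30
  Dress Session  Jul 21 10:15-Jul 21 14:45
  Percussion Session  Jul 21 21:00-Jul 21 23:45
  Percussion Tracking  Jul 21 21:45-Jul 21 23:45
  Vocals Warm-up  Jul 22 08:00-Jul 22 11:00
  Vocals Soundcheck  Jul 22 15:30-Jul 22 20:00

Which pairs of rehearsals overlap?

Sorted by start: Dress Warm-up, Dress Session, Percussion Session, Percussion Tracking, Vocals Warm-up, Vocals Soundcheck.
Dress Session starts before Dress Warm-up ends → Dress Warm-up and Dress Session overlap.
Percussion Session starts after Dress Warm-up ends, so Dress Warm-up has no further overlaps.
Percussion Session starts after Dress Session ends, so Dress Session has no further overlaps.
Percussion Tracking starts before Percussion Session ends → Percussion Session and Percussion Tracking overlap.
Vocals Warm-up starts after Percussion Session ends, so Percussion Session has no further overlaps.
Vocals Warm-up starts after Percussion Tracking ends, so Percussion Tracking has no further overlaps.
Vocals Soundcheck starts after Vocals Warm-up ends.

Dress Session & Dress Warm-up, Percussion Session & Percussion Tracking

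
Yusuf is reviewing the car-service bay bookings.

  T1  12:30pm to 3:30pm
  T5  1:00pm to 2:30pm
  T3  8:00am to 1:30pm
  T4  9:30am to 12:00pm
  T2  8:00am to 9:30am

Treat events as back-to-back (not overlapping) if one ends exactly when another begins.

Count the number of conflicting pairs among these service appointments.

Two intervals overlap when each starts before the other ends.
Sorted by start: T2, T3, T4, T1, T5.
T3 starts before T2 ends → T2 and T3 overlap.
T4 starts exactly when T2 ends (back-to-back, no overlap), so nothing later overlaps T2 either.
T4 starts before T3 ends → T3 and T4 overlap.
T1 starts before T3 ends → T3 and T1 overlap.
T5 starts before T3 ends → T3 and T5 overlap.
T1 starts after T4 ends, so nothing later overlaps T4 either.
T5 starts before T1 ends → T1 and T5 overlap.
Overlapping pairs: T1 & T3, T1 & T5, T2 & T3, T3 & T4, T3 & T5 — 5 in total.

5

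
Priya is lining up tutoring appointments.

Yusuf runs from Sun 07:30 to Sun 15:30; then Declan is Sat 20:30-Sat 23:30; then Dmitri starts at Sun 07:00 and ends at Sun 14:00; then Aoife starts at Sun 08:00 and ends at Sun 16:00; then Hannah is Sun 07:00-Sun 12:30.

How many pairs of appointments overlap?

Two intervals overlap when each starts before the other ends.
Sorted by start: Declan, Hannah, Dmitri, Yusuf, Aoife.
Hannah starts after Declan ends; Declan is clear from here.
Dmitri starts before Hannah ends → Hannah and Dmitri overlap.
Yusuf starts before Hannah ends → Hannah and Yusuf overlap.
Aoife starts before Hannah ends → Hannah and Aoife overlap.
Yusuf starts before Dmitri ends → Dmitri and Yusuf overlap.
Aoife starts before Dmitri ends → Dmitri and Aoife overlap.
Aoife starts before Yusuf ends → Yusuf and Aoife overlap.
Overlapping pairs: Aoife & Dmitri, Aoife & Hannah, Aoife & Yusuf, Dmitri & Hannah, Dmitri & Yusuf, Hannah & Yusuf — 6 in total.

6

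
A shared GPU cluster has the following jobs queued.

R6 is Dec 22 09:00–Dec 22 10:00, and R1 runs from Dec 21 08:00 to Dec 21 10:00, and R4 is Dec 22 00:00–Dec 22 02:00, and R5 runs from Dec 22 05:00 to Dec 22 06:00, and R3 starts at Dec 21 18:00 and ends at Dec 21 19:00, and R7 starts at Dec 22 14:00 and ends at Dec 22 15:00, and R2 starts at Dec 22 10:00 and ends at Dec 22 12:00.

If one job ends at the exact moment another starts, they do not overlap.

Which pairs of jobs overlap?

no overlapping pairs

Two intervals overlap when each starts before the other ends.
Sorted by start: R1, R3, R4, R5, R6, R2, R7.
R3 starts after R1 ends, so R1 has no further overlaps.
R4 starts after R3 ends, so R3 has no further overlaps.
R5 starts after R4 ends, so R4 has no further overlaps.
R6 starts after R5 ends, so R5 has no further overlaps.
R2 starts exactly when R6 ends (back-to-back, no overlap), so R6 has no further overlaps.
R7 starts after R2 ends.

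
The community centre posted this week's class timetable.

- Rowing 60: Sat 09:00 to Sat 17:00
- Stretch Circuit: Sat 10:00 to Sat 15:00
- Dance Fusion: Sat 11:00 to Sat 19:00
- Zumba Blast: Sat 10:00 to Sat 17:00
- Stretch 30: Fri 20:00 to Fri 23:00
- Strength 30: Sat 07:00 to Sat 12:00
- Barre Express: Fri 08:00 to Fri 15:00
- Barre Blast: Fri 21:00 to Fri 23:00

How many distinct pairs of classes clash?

Sorted by start: Barre Express, Stretch 30, Barre Blast, Strength 30, Rowing 60, Zumba Blast, Stretch Circuit, Dance Fusion.
Stretch 30 starts after Barre Express ends; Barre Express is clear from here.
Barre Blast starts before Stretch 30 ends → Stretch 30 and Barre Blast overlap.
Strength 30 starts after Stretch 30 ends; Stretch 30 is clear from here.
Strength 30 starts after Barre Blast ends; Barre Blast is clear from here.
Rowing 60 starts before Strength 30 ends → Strength 30 and Rowing 60 overlap.
Zumba Blast starts before Strength 30 ends → Strength 30 and Zumba Blast overlap.
Stretch Circuit starts before Strength 30 ends → Strength 30 and Stretch Circuit overlap.
Dance Fusion starts before Strength 30 ends → Strength 30 and Dance Fusion overlap.
Zumba Blast starts before Rowing 60 ends → Rowing 60 and Zumba Blast overlap.
Stretch Circuit starts before Rowing 60 ends → Rowing 60 and Stretch Circuit overlap.
Dance Fusion starts before Rowing 60 ends → Rowing 60 and Dance Fusion overlap.
Stretch Circuit starts before Zumba Blast ends → Zumba Blast and Stretch Circuit overlap.
Dance Fusion starts before Zumba Blast ends → Zumba Blast and Dance Fusion overlap.
Dance Fusion starts before Stretch Circuit ends → Stretch Circuit and Dance Fusion overlap.
Overlapping pairs: Barre Blast & Stretch 30, Dance Fusion & Rowing 60, Dance Fusion & Strength 30, Dance Fusion & Stretch Circuit, Dance Fusion & Zumba Blast, Rowing 60 & Strength 30, Rowing 60 & Stretch Circuit, Rowing 60 & Zumba Blast, Strength 30 & Stretch Circuit, Strength 30 & Zumba Blast, Stretch Circuit & Zumba Blast — 11 in total.

11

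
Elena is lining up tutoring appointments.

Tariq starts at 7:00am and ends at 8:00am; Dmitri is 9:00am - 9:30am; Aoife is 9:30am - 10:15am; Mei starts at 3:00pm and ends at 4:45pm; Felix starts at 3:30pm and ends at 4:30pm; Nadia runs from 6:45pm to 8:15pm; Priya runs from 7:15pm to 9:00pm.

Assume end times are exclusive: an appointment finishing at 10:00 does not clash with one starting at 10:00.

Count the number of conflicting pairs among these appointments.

2

Sorted by start: Tariq, Dmitri, Aoife, Mei, Felix, Nadia, Priya.
Dmitri starts after Tariq ends, so nothing later overlaps Tariq either.
Aoife starts exactly when Dmitri ends (back-to-back, no overlap), so nothing later overlaps Dmitri either.
Mei starts after Aoife ends, so nothing later overlaps Aoife either.
Felix starts before Mei ends → Mei and Felix overlap.
Nadia starts after Mei ends, so nothing later overlaps Mei either.
Nadia starts after Felix ends, so nothing later overlaps Felix either.
Priya starts before Nadia ends → Nadia and Priya overlap.
Overlapping pairs: Felix & Mei, Nadia & Priya — 2 in total.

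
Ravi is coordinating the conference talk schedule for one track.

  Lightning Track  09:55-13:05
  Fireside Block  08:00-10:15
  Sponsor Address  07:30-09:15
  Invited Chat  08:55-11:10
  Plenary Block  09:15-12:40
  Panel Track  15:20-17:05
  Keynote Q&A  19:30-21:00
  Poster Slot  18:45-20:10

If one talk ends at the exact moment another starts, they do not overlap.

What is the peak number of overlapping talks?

4

Sort all start/end points and keep a running count:
07:30 start Sponsor Address → 1
08:00 start Fireside Block → 2
08:55 start Invited Chat → 3
09:15 end Sponsor Address → 2
09:15 start Plenary Block → 3
09:55 start Lightning Track → 4
10:15 end Fireside Block → 3
11:10 end Invited Chat → 2
12:40 end Plenary Block → 1
13:05 end Lightning Track → 0
15:20 start Panel Track → 1
17:05 end Panel Track → 0
18:45 start Poster Slot → 1
19:30 start Keynote Q&A → 2
20:10 end Poster Slot → 1
21:00 end Keynote Q&A → 0
Peak is 4, at 09:55 (Fireside Block, Invited Chat, Lightning Track, Plenary Block).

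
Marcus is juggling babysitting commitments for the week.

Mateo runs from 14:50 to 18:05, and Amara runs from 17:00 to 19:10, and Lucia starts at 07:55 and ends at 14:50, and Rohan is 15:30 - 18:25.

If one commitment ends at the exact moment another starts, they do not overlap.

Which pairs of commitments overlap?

Amara & Mateo, Amara & Rohan, Mateo & Rohan

Check each pair: they overlap iff neither finishes before the other starts.
Sorted by start: Lucia, Mateo, Rohan, Amara.
Mateo starts exactly when Lucia ends (back-to-back, no overlap); Lucia is clear from here.
Rohan starts before Mateo ends → Mateo and Rohan overlap.
Amara starts before Mateo ends → Mateo and Amara overlap.
Amara starts before Rohan ends → Rohan and Amara overlap.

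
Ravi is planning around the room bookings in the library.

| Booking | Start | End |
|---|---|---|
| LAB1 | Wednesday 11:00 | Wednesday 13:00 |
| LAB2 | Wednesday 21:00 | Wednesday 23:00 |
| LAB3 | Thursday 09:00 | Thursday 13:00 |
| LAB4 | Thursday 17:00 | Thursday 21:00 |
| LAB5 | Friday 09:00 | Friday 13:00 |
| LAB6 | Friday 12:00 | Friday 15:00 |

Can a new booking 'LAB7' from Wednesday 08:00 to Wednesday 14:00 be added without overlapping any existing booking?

LAB1: starts Wednesday 11:00 before LAB7 ends Wednesday 14:00, and ends Wednesday 13:00 after LAB7 starts Wednesday 08:00 → overlap.
LAB2: starts Wednesday 21:00 at or after LAB7 ends Wednesday 14:00 → clear.
LAB3: starts Thursday 09:00 at or after LAB7 ends Wednesday 14:00 → clear.
LAB4: starts Thursday 17:00 at or after LAB7 ends Wednesday 14:00 → clear.
LAB5: starts Friday 09:00 at or after LAB7 ends Wednesday 14:00 → clear.
LAB6: starts Friday 12:00 at or after LAB7 ends Wednesday 14:00 → clear.
LAB7 overlaps LAB1.

No — it overlaps LAB1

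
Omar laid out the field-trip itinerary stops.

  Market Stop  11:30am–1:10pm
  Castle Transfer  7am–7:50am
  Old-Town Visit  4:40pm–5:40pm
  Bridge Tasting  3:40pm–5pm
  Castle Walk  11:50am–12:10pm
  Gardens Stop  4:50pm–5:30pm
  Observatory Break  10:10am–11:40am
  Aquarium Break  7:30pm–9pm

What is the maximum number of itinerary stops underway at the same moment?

3

Sort all start/end points and keep a running count:
7am start Castle Transfer → 1
7:50am end Castle Transfer → 0
10:10am start Observatory Break → 1
11:30am start Market Stop → 2
11:40am end Observatory Break → 1
11:50am start Castle Walk → 2
12:10pm end Castle Walk → 1
1:10pm end Market Stop → 0
3:40pm start Bridge Tasting → 1
4:40pm start Old-Town Visit → 2
4:50pm start Gardens Stop → 3
5pm end Bridge Tasting → 2
5:30pm end Gardens Stop → 1
5:40pm end Old-Town Visit → 0
7:30pm start Aquarium Break → 1
9pm end Aquarium Break → 0
Peak is 3, at 4:50pm (Bridge Tasting, Gardens Stop, Old-Town Visit).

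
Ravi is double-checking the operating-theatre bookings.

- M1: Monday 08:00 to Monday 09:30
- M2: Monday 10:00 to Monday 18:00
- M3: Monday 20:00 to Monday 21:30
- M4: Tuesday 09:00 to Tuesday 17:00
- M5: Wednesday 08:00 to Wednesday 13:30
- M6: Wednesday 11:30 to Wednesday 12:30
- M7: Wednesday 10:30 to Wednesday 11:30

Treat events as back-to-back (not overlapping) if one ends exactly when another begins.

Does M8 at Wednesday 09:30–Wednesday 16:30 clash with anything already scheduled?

M1: ends Monday 09:30 at or before M8 starts Wednesday 09:30 → clear.
M2: ends Monday 18:00 at or before M8 starts Wednesday 09:30 → clear.
M3: ends Monday 21:30 at or before M8 starts Wednesday 09:30 → clear.
M4: ends Tuesday 17:00 at or before M8 starts Wednesday 09:30 → clear.
M5: starts Wednesday 08:00 before M8 ends Wednesday 16:30, and ends Wednesday 13:30 after M8 starts Wednesday 09:30 → overlap.
M7: starts Wednesday 10:30 before M8 ends Wednesday 16:30, and ends Wednesday 11:30 after M8 starts Wednesday 09:30 → overlap.
M6: starts Wednesday 11:30 before M8 ends Wednesday 16:30, and ends Wednesday 12:30 after M8 starts Wednesday 09:30 → overlap.
M8 overlaps M5, M6, M7.

Yes — it overlaps M5, M6, M7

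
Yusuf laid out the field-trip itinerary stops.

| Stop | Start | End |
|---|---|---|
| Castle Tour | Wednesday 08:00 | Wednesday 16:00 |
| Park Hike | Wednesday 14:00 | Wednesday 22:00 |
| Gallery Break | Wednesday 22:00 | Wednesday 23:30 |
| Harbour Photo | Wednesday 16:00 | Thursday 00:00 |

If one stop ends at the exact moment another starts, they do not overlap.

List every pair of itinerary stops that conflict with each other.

Check each pair: they overlap iff neither finishes before the other starts.
Sorted by start: Castle Tour, Park Hike, Harbour Photo, Gallery Break.
Park Hike starts before Castle Tour ends → Castle Tour and Park Hike overlap.
Harbour Photo starts exactly when Castle Tour ends (back-to-back, no overlap); Castle Tour is clear from here.
Harbour Photo starts before Park Hike ends → Park Hike and Harbour Photo overlap.
Gallery Break starts exactly when Park Hike ends (back-to-back, no overlap).
Gallery Break starts before Harbour Photo ends → Harbour Photo and Gallery Break overlap.

Castle Tour & Park Hike, Gallery Break & Harbour Photo, Harbour Photo & Park Hike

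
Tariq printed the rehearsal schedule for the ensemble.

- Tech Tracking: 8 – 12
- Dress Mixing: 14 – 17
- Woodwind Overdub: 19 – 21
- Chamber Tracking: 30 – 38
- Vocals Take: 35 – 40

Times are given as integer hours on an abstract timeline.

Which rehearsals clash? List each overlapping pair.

Sorted by start: Tech Tracking, Dress Mixing, Woodwind Overdub, Chamber Tracking, Vocals Take.
Dress Mixing starts after Tech Tracking ends; Tech Tracking is clear from here.
Woodwind Overdub starts after Dress Mixing ends; Dress Mixing is clear from here.
Chamber Tracking starts after Woodwind Overdub ends; Woodwind Overdub is clear from here.
Vocals Take starts before Chamber Tracking ends → Chamber Tracking and Vocals Take overlap.

Chamber Tracking & Vocals Take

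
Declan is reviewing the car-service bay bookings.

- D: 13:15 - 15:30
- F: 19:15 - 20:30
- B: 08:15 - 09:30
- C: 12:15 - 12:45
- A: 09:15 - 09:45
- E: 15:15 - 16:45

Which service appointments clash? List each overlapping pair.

A & B, D & E

Sorted by start: B, A, C, D, E, F.
A starts before B ends → B and A overlap.
C starts after B ends; B is clear from here.
C starts after A ends; A is clear from here.
D starts after C ends; C is clear from here.
E starts before D ends → D and E overlap.
F starts after D ends.
F starts after E ends.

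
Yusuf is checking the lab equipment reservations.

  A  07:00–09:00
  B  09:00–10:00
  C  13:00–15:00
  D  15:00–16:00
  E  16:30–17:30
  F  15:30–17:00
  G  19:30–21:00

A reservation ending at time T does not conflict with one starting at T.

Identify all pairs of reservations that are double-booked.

Two intervals overlap when each starts before the other ends.
Sorted by start: A, B, C, D, F, E, G.
B starts exactly when A ends (back-to-back, no overlap); A is clear from here.
C starts after B ends; B is clear from here.
D starts exactly when C ends (back-to-back, no overlap); C is clear from here.
F starts before D ends → D and F overlap.
E starts after D ends; D is clear from here.
E starts before F ends → F and E overlap.
G starts after F ends.
G starts after E ends.

D & F, E & F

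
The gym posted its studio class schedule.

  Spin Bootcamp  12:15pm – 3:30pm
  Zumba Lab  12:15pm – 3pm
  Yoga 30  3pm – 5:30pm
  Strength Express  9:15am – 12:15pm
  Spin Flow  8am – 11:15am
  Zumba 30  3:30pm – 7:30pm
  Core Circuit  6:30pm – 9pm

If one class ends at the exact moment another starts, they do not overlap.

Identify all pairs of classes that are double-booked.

Sorted by start: Spin Flow, Strength Express, Spin Bootcamp, Zumba Lab, Yoga 30, Zumba 30, Core Circuit.
Strength Express starts before Spin Flow ends → Spin Flow and Strength Express overlap.
Spin Bootcamp starts after Spin Flow ends; Spin Flow is clear from here.
Spin Bootcamp starts exactly when Strength Express ends (back-to-back, no overlap); Strength Express is clear from here.
Zumba Lab starts before Spin Bootcamp ends → Spin Bootcamp and Zumba Lab overlap.
Yoga 30 starts before Spin Bootcamp ends → Spin Bootcamp and Yoga 30 overlap.
Zumba 30 starts exactly when Spin Bootcamp ends (back-to-back, no overlap); Spin Bootcamp is clear from here.
Yoga 30 starts exactly when Zumba Lab ends (back-to-back, no overlap); Zumba Lab is clear from here.
Zumba 30 starts before Yoga 30 ends → Yoga 30 and Zumba 30 overlap.
Core Circuit starts after Yoga 30 ends.
Core Circuit starts before Zumba 30 ends → Zumba 30 and Core Circuit overlap.

Core Circuit & Zumba 30, Spin Bootcamp & Yoga 30, Spin Bootcamp & Zumba Lab, Spin Flow & Strength Express, Yoga 30 & Zumba 30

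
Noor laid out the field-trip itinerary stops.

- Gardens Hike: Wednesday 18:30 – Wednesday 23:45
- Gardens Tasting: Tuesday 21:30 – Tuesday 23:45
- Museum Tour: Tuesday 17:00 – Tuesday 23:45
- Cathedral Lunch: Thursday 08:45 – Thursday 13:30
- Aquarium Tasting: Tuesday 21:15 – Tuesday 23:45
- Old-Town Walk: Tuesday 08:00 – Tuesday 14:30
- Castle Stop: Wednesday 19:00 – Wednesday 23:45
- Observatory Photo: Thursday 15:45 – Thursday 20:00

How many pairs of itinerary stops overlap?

4

Check each pair: they overlap iff neither finishes before the other starts.
Sorted by start: Old-Town Walk, Museum Tour, Aquarium Tasting, Gardens Tasting, Gardens Hike, Castle Stop, Cathedral Lunch, Observatory Photo.
Museum Tour starts after Old-Town Walk ends, so Old-Town Walk has no further overlaps.
Aquarium Tasting starts before Museum Tour ends → Museum Tour and Aquarium Tasting overlap.
Gardens Tasting starts before Museum Tour ends → Museum Tour and Gardens Tasting overlap.
Gardens Hike starts after Museum Tour ends, so Museum Tour has no further overlaps.
Gardens Tasting starts before Aquarium Tasting ends → Aquarium Tasting and Gardens Tasting overlap.
Gardens Hike starts after Aquarium Tasting ends, so Aquarium Tasting has no further overlaps.
Gardens Hike starts after Gardens Tasting ends, so Gardens Tasting has no further overlaps.
Castle Stop starts before Gardens Hike ends → Gardens Hike and Castle Stop overlap.
Cathedral Lunch starts after Gardens Hike ends, so Gardens Hike has no further overlaps.
Cathedral Lunch starts after Castle Stop ends, so Castle Stop has no further overlaps.
Observatory Photo starts after Cathedral Lunch ends.
Overlapping pairs: Aquarium Tasting & Gardens Tasting, Aquarium Tasting & Museum Tour, Castle Stop & Gardens Hike, Gardens Tasting & Museum Tour — 4 in total.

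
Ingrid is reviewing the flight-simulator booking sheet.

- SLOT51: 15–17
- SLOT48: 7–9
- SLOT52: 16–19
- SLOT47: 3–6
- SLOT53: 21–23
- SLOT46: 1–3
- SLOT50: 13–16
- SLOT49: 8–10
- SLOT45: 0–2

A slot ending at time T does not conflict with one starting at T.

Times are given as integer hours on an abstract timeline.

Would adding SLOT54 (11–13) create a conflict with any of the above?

SLOT45: ends 2 at or before SLOT54 starts 11 → clear.
SLOT46: ends 3 at or before SLOT54 starts 11 → clear.
SLOT47: ends 6 at or before SLOT54 starts 11 → clear.
SLOT48: ends 9 at or before SLOT54 starts 11 → clear.
SLOT49: ends 10 at or before SLOT54 starts 11 → clear.
SLOT50: starts 13 at or after SLOT54 ends 13 → clear.
SLOT51: starts 15 at or after SLOT54 ends 13 → clear.
SLOT52: starts 16 at or after SLOT54 ends 13 → clear.
SLOT53: starts 21 at or after SLOT54 ends 13 → clear.

No — it doesn't clash with anything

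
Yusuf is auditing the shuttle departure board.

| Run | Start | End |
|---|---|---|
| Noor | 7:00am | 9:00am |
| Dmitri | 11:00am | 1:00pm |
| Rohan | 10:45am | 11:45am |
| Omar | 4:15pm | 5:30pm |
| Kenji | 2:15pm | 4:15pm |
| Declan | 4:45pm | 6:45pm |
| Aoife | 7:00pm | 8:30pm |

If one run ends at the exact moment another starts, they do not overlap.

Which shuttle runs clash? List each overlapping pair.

Declan & Omar, Dmitri & Rohan

Sorted by start: Noor, Rohan, Dmitri, Kenji, Omar, Declan, Aoife.
Rohan starts after Noor ends — done with Noor.
Dmitri starts before Rohan ends → Rohan and Dmitri overlap.
Kenji starts after Rohan ends — done with Rohan.
Kenji starts after Dmitri ends — done with Dmitri.
Omar starts exactly when Kenji ends (back-to-back, no overlap) — done with Kenji.
Declan starts before Omar ends → Omar and Declan overlap.
Aoife starts after Omar ends.
Aoife starts after Declan ends.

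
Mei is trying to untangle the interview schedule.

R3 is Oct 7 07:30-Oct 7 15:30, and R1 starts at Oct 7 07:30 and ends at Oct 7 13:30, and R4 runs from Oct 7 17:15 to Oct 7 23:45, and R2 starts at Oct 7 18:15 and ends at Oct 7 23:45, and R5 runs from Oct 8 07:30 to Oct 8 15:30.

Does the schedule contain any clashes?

Yes

Sorted by start: R1, R3, R4, R2, R5.
R3 starts before R1 ends → R1 and R3 overlap.
That's a conflict, so the schedule is not conflict-free.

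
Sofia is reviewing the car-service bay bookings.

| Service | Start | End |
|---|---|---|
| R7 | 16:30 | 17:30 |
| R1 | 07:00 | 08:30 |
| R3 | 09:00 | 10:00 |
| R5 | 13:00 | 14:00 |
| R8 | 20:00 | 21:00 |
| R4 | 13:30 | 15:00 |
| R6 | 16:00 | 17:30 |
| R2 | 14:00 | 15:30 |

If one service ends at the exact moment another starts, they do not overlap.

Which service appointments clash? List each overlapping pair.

Sorted by start: R1, R3, R5, R4, R2, R6, R7, R8.
R3 starts after R1 ends, so R1 has no further overlaps.
R5 starts after R3 ends, so R3 has no further overlaps.
R4 starts before R5 ends → R5 and R4 overlap.
R2 starts exactly when R5 ends (back-to-back, no overlap), so R5 has no further overlaps.
R2 starts before R4 ends → R4 and R2 overlap.
R6 starts after R4 ends, so R4 has no further overlaps.
R6 starts after R2 ends, so R2 has no further overlaps.
R7 starts before R6 ends → R6 and R7 overlap.
R8 starts after R6 ends.
R8 starts after R7 ends.

R2 & R4, R4 & R5, R6 & R7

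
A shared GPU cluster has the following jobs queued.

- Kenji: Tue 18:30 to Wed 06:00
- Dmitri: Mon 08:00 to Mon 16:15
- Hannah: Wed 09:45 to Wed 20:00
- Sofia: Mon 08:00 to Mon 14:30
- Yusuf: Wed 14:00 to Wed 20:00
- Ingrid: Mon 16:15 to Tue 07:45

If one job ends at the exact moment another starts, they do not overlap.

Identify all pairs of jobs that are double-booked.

Check each pair: they overlap iff neither finishes before the other starts.
Sorted by start: Sofia, Dmitri, Ingrid, Kenji, Hannah, Yusuf.
Dmitri starts before Sofia ends → Sofia and Dmitri overlap.
Ingrid starts after Sofia ends, so Sofia has no further overlaps.
Ingrid starts exactly when Dmitri ends (back-to-back, no overlap), so Dmitri has no further overlaps.
Kenji starts after Ingrid ends, so Ingrid has no further overlaps.
Hannah starts after Kenji ends, so Kenji has no further overlaps.
Yusuf starts before Hannah ends → Hannah and Yusuf overlap.

Dmitri & Sofia, Hannah & Yusuf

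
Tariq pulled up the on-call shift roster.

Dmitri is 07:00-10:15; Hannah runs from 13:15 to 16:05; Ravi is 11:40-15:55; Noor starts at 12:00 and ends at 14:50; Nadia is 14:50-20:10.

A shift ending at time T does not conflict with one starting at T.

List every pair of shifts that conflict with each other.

Hannah & Nadia, Hannah & Noor, Hannah & Ravi, Nadia & Ravi, Noor & Ravi

Sorted by start: Dmitri, Ravi, Noor, Hannah, Nadia.
Ravi starts after Dmitri ends, so nothing later overlaps Dmitri either.
Noor starts before Ravi ends → Ravi and Noor overlap.
Hannah starts before Ravi ends → Ravi and Hannah overlap.
Nadia starts before Ravi ends → Ravi and Nadia overlap.
Hannah starts before Noor ends → Noor and Hannah overlap.
Nadia starts exactly when Noor ends (back-to-back, no overlap).
Nadia starts before Hannah ends → Hannah and Nadia overlap.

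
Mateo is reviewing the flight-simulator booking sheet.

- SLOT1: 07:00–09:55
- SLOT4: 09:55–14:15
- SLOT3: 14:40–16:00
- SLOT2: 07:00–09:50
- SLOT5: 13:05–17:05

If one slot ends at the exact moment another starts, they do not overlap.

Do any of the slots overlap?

Yes

Sorted by start: SLOT1, SLOT2, SLOT4, SLOT5, SLOT3.
SLOT2 starts before SLOT1 ends → SLOT1 and SLOT2 overlap.
That's a conflict, so the schedule is not conflict-free.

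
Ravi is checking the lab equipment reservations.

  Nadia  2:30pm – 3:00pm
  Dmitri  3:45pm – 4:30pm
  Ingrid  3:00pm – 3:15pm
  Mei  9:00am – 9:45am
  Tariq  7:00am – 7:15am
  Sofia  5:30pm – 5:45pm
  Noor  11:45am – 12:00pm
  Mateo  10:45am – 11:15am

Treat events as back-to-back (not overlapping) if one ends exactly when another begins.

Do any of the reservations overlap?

No

Sorted by start: Tariq, Mei, Mateo, Noor, Nadia, Ingrid, Dmitri, Sofia.
Mei starts after Tariq ends, so nothing later overlaps Tariq either.
Mateo starts after Mei ends, so nothing later overlaps Mei either.
Noor starts after Mateo ends, so nothing later overlaps Mateo either.
Nadia starts after Noor ends, so nothing later overlaps Noor either.
Ingrid starts exactly when Nadia ends (back-to-back, no overlap), so nothing later overlaps Nadia either.
Dmitri starts after Ingrid ends, so nothing later overlaps Ingrid either.
Sofia starts after Dmitri ends.
Every pair is clear; the schedule has no overlaps.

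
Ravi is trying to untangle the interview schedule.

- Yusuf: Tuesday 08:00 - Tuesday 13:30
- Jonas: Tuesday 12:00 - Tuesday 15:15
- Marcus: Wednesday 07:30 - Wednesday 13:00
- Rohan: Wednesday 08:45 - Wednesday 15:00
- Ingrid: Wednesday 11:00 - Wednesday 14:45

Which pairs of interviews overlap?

Ingrid & Marcus, Ingrid & Rohan, Jonas & Yusuf, Marcus & Rohan

Two intervals overlap when each starts before the other ends.
Sorted by start: Yusuf, Jonas, Marcus, Rohan, Ingrid.
Jonas starts before Yusuf ends → Yusuf and Jonas overlap.
Marcus starts after Yusuf ends, so nothing later overlaps Yusuf either.
Marcus starts after Jonas ends, so nothing later overlaps Jonas either.
Rohan starts before Marcus ends → Marcus and Rohan overlap.
Ingrid starts before Marcus ends → Marcus and Ingrid overlap.
Ingrid starts before Rohan ends → Rohan and Ingrid overlap.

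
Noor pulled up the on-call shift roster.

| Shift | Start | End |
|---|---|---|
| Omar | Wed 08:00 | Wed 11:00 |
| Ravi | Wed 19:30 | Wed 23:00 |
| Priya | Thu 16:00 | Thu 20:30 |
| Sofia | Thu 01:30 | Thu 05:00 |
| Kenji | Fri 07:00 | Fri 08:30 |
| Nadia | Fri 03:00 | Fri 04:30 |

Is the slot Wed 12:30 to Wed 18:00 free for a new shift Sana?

Yes — the slot is free

Omar: ends Wed 11:00 at or before Sana starts Wed 12:30 → clear.
Ravi: starts Wed 19:30 at or after Sana ends Wed 18:00 → clear.
Sofia: starts Thu 01:30 at or after Sana ends Wed 18:00 → clear.
Priya: starts Thu 16:00 at or after Sana ends Wed 18:00 → clear.
Nadia: starts Fri 03:00 at or after Sana ends Wed 18:00 → clear.
Kenji: starts Fri 07:00 at or after Sana ends Wed 18:00 → clear.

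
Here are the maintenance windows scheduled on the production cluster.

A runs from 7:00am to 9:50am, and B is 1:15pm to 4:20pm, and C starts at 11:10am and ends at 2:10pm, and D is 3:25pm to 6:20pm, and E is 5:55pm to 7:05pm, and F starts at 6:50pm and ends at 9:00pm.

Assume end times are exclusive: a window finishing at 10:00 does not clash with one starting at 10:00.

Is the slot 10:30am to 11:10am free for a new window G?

A: ends 9:50am at or before G starts 10:30am → clear.
C: starts 11:10am at or after G ends 11:10am → clear.
B: starts 1:15pm at or after G ends 11:10am → clear.
D: starts 3:25pm at or after G ends 11:10am → clear.
E: starts 5:55pm at or after G ends 11:10am → clear.
F: starts 6:50pm at or after G ends 11:10am → clear.

Yes — the slot is free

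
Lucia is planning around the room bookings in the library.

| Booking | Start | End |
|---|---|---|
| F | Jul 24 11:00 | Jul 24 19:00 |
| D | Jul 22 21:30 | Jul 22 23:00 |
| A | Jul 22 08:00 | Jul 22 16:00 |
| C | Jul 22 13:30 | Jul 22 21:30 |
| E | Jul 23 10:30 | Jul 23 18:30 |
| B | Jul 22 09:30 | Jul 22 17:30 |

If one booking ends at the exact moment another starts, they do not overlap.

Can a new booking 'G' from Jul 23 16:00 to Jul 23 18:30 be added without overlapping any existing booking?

No — it overlaps E

A: ends Jul 22 16:00 at or before G starts Jul 23 16:00 → clear.
B: ends Jul 22 17:30 at or before G starts Jul 23 16:00 → clear.
C: ends Jul 22 21:30 at or before G starts Jul 23 16:00 → clear.
D: ends Jul 22 23:00 at or before G starts Jul 23 16:00 → clear.
E: starts Jul 23 10:30 before G ends Jul 23 18:30, and ends Jul 23 18:30 after G starts Jul 23 16:00 → overlap.
F: starts Jul 24 11:00 at or after G ends Jul 23 18:30 → clear.
G overlaps E.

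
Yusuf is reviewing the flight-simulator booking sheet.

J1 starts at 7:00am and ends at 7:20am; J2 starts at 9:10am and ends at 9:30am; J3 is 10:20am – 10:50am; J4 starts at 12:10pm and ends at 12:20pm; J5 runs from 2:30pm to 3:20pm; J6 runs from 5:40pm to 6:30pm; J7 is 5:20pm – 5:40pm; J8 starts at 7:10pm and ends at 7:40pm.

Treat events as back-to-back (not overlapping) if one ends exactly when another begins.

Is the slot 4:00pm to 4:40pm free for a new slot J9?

Yes — the slot is free

J1: ends 7:20am at or before J9 starts 4:00pm → clear.
J2: ends 9:30am at or before J9 starts 4:00pm → clear.
J3: ends 10:50am at or before J9 starts 4:00pm → clear.
J4: ends 12:20pm at or before J9 starts 4:00pm → clear.
J5: ends 3:20pm at or before J9 starts 4:00pm → clear.
J7: starts 5:20pm at or after J9 ends 4:40pm → clear.
J6: starts 5:40pm at or after J9 ends 4:40pm → clear.
J8: starts 7:10pm at or after J9 ends 4:40pm → clear.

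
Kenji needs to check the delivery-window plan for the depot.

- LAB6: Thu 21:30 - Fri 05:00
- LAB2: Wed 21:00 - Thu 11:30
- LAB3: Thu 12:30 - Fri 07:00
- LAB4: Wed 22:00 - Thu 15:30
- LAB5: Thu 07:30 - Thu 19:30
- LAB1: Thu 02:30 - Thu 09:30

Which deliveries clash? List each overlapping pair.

LAB1 & LAB2, LAB1 & LAB4, LAB1 & LAB5, LAB2 & LAB4, LAB2 & LAB5, LAB3 & LAB4, LAB3 & LAB5, LAB3 & LAB6, LAB4 & LAB5

Sorted by start: LAB2, LAB4, LAB1, LAB5, LAB3, LAB6.
LAB4 starts before LAB2 ends → LAB2 and LAB4 overlap.
LAB1 starts before LAB2 ends → LAB2 and LAB1 overlap.
LAB5 starts before LAB2 ends → LAB2 and LAB5 overlap.
LAB3 starts after LAB2 ends — done with LAB2.
LAB1 starts before LAB4 ends → LAB4 and LAB1 overlap.
LAB5 starts before LAB4 ends → LAB4 and LAB5 overlap.
LAB3 starts before LAB4 ends → LAB4 and LAB3 overlap.
LAB6 starts after LAB4 ends.
LAB5 starts before LAB1 ends → LAB1 and LAB5 overlap.
LAB3 starts after LAB1 ends — done with LAB1.
LAB3 starts before LAB5 ends → LAB5 and LAB3 overlap.
LAB6 starts after LAB5 ends.
LAB6 starts before LAB3 ends → LAB3 and LAB6 overlap.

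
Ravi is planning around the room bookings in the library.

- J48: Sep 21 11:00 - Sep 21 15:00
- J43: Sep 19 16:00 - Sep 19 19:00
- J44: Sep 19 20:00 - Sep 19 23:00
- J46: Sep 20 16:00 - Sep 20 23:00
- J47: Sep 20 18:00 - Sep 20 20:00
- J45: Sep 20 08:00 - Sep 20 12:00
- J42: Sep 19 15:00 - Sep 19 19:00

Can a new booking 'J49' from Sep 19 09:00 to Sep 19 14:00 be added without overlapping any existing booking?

J42: starts Sep 19 15:00 at or after J49 ends Sep 19 14:00 → clear.
J43: starts Sep 19 16:00 at or after J49 ends Sep 19 14:00 → clear.
J44: starts Sep 19 20:00 at or after J49 ends Sep 19 14:00 → clear.
J45: starts Sep 20 08:00 at or after J49 ends Sep 19 14:00 → clear.
J46: starts Sep 20 16:00 at or after J49 ends Sep 19 14:00 → clear.
J47: starts Sep 20 18:00 at or after J49 ends Sep 19 14:00 → clear.
J48: starts Sep 21 11:00 at or after J49 ends Sep 19 14:00 → clear.

Yes — the slot is free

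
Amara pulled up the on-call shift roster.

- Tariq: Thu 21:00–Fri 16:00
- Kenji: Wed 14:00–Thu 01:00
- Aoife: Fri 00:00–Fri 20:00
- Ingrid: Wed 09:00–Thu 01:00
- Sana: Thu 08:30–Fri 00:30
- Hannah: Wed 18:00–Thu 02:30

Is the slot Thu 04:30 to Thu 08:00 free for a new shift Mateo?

Ingrid: ends Thu 01:00 at or before Mateo starts Thu 04:30 → clear.
Kenji: ends Thu 01:00 at or before Mateo starts Thu 04:30 → clear.
Hannah: ends Thu 02:30 at or before Mateo starts Thu 04:30 → clear.
Sana: starts Thu 08:30 at or after Mateo ends Thu 08:00 → clear.
Tariq: starts Thu 21:00 at or after Mateo ends Thu 08:00 → clear.
Aoife: starts Fri 00:00 at or after Mateo ends Thu 08:00 → clear.

Yes — the slot is free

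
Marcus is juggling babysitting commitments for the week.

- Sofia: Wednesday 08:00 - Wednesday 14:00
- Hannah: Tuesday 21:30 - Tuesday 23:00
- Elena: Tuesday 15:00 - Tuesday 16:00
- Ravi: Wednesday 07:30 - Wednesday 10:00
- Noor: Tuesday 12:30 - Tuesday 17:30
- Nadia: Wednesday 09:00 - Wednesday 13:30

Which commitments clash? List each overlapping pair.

Elena & Noor, Nadia & Ravi, Nadia & Sofia, Ravi & Sofia

Sorted by start: Noor, Elena, Hannah, Ravi, Sofia, Nadia.
Elena starts before Noor ends → Noor and Elena overlap.
Hannah starts after Noor ends, so nothing later overlaps Noor either.
Hannah starts after Elena ends, so nothing later overlaps Elena either.
Ravi starts after Hannah ends, so nothing later overlaps Hannah either.
Sofia starts before Ravi ends → Ravi and Sofia overlap.
Nadia starts before Ravi ends → Ravi and Nadia overlap.
Nadia starts before Sofia ends → Sofia and Nadia overlap.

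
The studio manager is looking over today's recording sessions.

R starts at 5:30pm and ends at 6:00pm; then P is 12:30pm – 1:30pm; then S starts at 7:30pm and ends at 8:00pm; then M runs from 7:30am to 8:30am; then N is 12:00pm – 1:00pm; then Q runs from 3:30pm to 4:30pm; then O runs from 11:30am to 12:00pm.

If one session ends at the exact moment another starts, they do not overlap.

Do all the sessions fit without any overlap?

No

Sorted by start: M, O, N, P, Q, R, S.
O starts after M ends; M is clear from here.
N starts exactly when O ends (back-to-back, no overlap); O is clear from here.
P starts before N ends → N and P overlap.
That's a conflict, so the schedule is not conflict-free.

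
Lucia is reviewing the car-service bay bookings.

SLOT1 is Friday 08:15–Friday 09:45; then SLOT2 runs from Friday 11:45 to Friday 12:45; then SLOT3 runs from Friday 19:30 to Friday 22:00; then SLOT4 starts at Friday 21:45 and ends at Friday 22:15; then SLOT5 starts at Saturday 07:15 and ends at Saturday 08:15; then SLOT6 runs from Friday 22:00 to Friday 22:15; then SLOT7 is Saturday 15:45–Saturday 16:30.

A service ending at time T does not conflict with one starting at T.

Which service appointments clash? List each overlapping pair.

SLOT3 & SLOT4, SLOT4 & SLOT6

Sorted by start: SLOT1, SLOT2, SLOT3, SLOT4, SLOT6, SLOT5, SLOT7.
SLOT2 starts after SLOT1 ends — done with SLOT1.
SLOT3 starts after SLOT2 ends — done with SLOT2.
SLOT4 starts before SLOT3 ends → SLOT3 and SLOT4 overlap.
SLOT6 starts exactly when SLOT3 ends (back-to-back, no overlap) — done with SLOT3.
SLOT6 starts before SLOT4 ends → SLOT4 and SLOT6 overlap.
SLOT5 starts after SLOT4 ends — done with SLOT4.
SLOT5 starts after SLOT6 ends — done with SLOT6.
SLOT7 starts after SLOT5 ends.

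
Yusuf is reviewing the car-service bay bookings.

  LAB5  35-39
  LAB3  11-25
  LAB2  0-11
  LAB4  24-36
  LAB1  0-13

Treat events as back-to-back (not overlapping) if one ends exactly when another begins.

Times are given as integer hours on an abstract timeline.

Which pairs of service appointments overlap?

LAB1 & LAB2, LAB1 & LAB3, LAB3 & LAB4, LAB4 & LAB5

Two intervals overlap when each starts before the other ends.
Sorted by start: LAB1, LAB2, LAB3, LAB4, LAB5.
LAB2 starts before LAB1 ends → LAB1 and LAB2 overlap.
LAB3 starts before LAB1 ends → LAB1 and LAB3 overlap.
LAB4 starts after LAB1 ends; LAB1 is clear from here.
LAB3 starts exactly when LAB2 ends (back-to-back, no overlap); LAB2 is clear from here.
LAB4 starts before LAB3 ends → LAB3 and LAB4 overlap.
LAB5 starts after LAB3 ends.
LAB5 starts before LAB4 ends → LAB4 and LAB5 overlap.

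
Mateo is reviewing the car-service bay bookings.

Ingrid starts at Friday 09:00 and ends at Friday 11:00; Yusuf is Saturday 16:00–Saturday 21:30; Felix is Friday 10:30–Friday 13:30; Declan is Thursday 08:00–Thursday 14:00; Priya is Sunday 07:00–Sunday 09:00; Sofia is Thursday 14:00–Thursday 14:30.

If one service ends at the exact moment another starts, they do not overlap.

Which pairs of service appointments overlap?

Felix & Ingrid

Sorted by start: Declan, Sofia, Ingrid, Felix, Yusuf, Priya.
Sofia starts exactly when Declan ends (back-to-back, no overlap) — done with Declan.
Ingrid starts after Sofia ends — done with Sofia.
Felix starts before Ingrid ends → Ingrid and Felix overlap.
Yusuf starts after Ingrid ends — done with Ingrid.
Yusuf starts after Felix ends — done with Felix.
Priya starts after Yusuf ends.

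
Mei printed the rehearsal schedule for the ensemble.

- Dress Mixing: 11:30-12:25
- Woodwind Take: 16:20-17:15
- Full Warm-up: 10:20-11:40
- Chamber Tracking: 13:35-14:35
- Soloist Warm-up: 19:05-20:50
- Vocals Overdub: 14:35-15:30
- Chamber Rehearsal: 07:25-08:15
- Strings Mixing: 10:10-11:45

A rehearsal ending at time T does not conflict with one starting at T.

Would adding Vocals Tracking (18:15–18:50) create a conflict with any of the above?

Chamber Rehearsal: ends 08:15 at or before Vocals Tracking starts 18:15 → clear.
Strings Mixing: ends 11:45 at or before Vocals Tracking starts 18:15 → clear.
Full Warm-up: ends 11:40 at or before Vocals Tracking starts 18:15 → clear.
Dress Mixing: ends 12:25 at or before Vocals Tracking starts 18:15 → clear.
Chamber Tracking: ends 14:35 at or before Vocals Tracking starts 18:15 → clear.
Vocals Overdub: ends 15:30 at or before Vocals Tracking starts 18:15 → clear.
Woodwind Take: ends 17:15 at or before Vocals Tracking starts 18:15 → clear.
Soloist Warm-up: starts 19:05 at or after Vocals Tracking ends 18:50 → clear.

No — it doesn't clash with anything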